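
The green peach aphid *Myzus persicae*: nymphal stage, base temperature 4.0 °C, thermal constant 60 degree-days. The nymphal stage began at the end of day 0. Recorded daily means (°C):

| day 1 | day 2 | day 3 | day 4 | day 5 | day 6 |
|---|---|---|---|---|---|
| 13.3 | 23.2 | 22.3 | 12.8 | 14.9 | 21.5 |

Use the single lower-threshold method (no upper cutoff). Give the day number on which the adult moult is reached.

day 5

Daily DD above 4.0 °C: 9.3, 19.2, 18.3, 8.8, 10.9, 17.5.
Cumulative: 9.3, 28.5, 46.8, 55.6, 66.5, 84.0.
The total first reaches 60 DD on day 5.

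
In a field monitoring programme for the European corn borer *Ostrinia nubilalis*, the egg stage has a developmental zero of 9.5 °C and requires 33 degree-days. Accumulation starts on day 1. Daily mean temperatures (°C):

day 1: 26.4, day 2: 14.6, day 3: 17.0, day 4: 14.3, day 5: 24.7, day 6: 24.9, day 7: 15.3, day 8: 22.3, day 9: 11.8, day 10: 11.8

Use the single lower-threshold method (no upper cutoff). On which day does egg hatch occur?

Daily DD above 9.5 °C: 16.9, 5.1, 7.5, 4.8, 15.2, 15.4, 5.8, 12.8, 2.3, 2.3.
Cumulative: 16.9, 22.0, 29.5, 34.3, 49.5, 64.9, 70.7, 83.5, 85.8, 88.1.
The total first reaches 33 DD on day 4.

day 4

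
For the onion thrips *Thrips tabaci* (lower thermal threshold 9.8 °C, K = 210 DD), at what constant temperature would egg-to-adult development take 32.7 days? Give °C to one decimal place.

16.2 °C

Required daily accumulation = 210 / 32.7 = 6.422 DD/day.
T = T_base + 6.422 = 9.8 + 6.422 = 16.222 ≈ 16.2 °C.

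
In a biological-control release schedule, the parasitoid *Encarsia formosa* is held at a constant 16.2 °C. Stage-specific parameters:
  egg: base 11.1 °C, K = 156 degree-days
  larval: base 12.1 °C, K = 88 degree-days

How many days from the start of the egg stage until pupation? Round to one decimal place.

52.1 days

egg: 156 / (16.2 − 11.1) = 156 / 5.1 = 30.588 d.
larval: 88 / (16.2 − 12.1) = 88 / 4.1 = 21.463 d.
Sum = 52.052 ≈ 52.1 days.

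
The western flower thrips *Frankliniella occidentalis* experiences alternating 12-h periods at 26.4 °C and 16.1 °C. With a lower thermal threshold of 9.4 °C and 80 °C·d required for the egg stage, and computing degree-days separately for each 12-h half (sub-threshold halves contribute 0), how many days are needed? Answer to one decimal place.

Day half: max(0, 26.4 − 9.4) × 0.5 = 17.0 × 0.5 = 8.50 DD.
Night half: max(0, 16.1 − 9.4) × 0.5 = 6.7 × 0.5 = 3.35 DD.
Per 24 h: 11.85 DD/day.
Duration = 80 / 11.85 = 6.751 ≈ 6.8 days.

6.8 days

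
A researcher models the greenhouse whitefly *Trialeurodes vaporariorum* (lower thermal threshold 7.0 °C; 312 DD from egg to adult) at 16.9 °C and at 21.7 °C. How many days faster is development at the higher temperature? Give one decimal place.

10.3 days

At 16.9 °C: 312 / (16.9 − 7.0) = 312 / 9.9 = 31.515 d.
At 21.7 °C: 312 / (21.7 − 7.0) = 312 / 14.7 = 21.224 d.
Difference = |31.515 − 21.224| = 10.291 ≈ 10.3 days.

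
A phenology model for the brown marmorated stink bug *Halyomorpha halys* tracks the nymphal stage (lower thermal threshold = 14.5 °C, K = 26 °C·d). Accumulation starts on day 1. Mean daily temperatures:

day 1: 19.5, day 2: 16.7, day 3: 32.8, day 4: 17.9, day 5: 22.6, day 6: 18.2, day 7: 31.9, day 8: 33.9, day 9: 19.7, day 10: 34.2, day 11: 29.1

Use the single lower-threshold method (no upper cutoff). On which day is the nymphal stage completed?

day 4

Daily DD above 14.5 °C: 5.0, 2.2, 18.3, 3.4, 8.1, 3.7, 17.4, 19.4, 5.2, 19.7, 14.6.
Cumulative: 5.0, 7.2, 25.5, 28.9, 37.0, 40.7, 58.1, 77.5, 82.7, 102.4, 117.0.
The total first reaches 26 DD on day 4.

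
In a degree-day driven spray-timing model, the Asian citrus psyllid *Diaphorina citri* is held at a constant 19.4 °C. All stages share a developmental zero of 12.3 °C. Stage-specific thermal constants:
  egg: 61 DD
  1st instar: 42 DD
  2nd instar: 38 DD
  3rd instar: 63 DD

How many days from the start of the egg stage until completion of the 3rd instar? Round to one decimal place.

Daily accumulation at 19.4 °C = 19.4 − 12.3 = 7.1 DD/day.
Total K = 61 + 42 + 38 + 63 = 204 DD.
Total duration = 204 / 7.1 = 28.732 ≈ 28.7 days.

28.7 days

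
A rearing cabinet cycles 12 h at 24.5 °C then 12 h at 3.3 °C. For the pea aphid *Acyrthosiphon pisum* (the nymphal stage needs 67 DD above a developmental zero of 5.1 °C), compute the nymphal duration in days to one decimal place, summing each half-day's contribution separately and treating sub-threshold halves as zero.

Day half: max(0, 24.5 − 5.1) × 0.5 = 19.4 × 0.5 = 9.70 DD.
Night half: max(0, 3.3 − 5.1) × 0.5 = 0.0 × 0.5 = 0.00 DD.
Per 24 h: 9.70 DD/day.
Duration = 67 / 9.70 = 6.907 ≈ 6.9 days.

6.9 days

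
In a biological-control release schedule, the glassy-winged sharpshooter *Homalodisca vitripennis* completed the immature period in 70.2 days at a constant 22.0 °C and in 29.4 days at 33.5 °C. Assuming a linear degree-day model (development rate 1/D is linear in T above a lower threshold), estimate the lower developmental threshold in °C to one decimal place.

Linear rate model ⇒ the product D·(T − T_b) is constant across temperatures.
70.2·(22.0 − T_b) = 29.4·(33.5 − T_b)
T_b = (70.2·22.0 − 29.4·33.5) / (70.2 − 29.4) = 559.50 / 40.8 = 13.713 °C ≈ 13.7 °C.

13.7 °C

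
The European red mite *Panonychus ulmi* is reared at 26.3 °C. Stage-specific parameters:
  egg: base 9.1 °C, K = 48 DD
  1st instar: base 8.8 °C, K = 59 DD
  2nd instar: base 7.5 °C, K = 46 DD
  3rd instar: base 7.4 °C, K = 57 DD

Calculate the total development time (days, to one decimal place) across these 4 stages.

11.6 days

egg: 48 / (26.3 − 9.1) = 48 / 17.2 = 2.791 d.
1st instar: 59 / (26.3 − 8.8) = 59 / 17.5 = 3.371 d.
2nd instar: 46 / (26.3 − 7.5) = 46 / 18.8 = 2.447 d.
3rd instar: 57 / (26.3 − 7.4) = 57 / 18.9 = 3.016 d.
Sum = 11.625 ≈ 11.6 days.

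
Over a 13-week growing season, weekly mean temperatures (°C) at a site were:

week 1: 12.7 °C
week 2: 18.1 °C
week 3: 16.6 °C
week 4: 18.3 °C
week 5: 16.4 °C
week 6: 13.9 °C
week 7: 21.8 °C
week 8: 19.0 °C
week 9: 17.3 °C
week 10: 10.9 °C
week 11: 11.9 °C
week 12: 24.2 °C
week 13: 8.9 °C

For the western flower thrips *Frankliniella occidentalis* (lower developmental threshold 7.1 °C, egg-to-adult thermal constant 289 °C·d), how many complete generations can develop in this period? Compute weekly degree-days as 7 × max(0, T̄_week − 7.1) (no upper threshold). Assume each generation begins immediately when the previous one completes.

2 generations

Weekly DD (7 × max(0, T̄ − 7.1)): 39.2, 77.0, 66.5, 78.4, 65.1, 47.6, 102.9, 83.3, 71.4, 26.6, 33.6, 119.7, 12.6.
Season total = 823.9 DD.
Complete generations = ⌊823.9 / 289⌋ = 2.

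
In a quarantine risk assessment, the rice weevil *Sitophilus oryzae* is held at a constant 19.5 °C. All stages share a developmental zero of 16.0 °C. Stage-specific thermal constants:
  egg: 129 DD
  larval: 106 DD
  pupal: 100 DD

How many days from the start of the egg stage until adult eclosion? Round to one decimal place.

Daily accumulation at 19.5 °C = 19.5 − 16.0 = 3.5 DD/day.
Total K = 129 + 106 + 100 = 335 DD.
Total duration = 335 / 3.5 = 95.714 ≈ 95.7 days.

95.7 days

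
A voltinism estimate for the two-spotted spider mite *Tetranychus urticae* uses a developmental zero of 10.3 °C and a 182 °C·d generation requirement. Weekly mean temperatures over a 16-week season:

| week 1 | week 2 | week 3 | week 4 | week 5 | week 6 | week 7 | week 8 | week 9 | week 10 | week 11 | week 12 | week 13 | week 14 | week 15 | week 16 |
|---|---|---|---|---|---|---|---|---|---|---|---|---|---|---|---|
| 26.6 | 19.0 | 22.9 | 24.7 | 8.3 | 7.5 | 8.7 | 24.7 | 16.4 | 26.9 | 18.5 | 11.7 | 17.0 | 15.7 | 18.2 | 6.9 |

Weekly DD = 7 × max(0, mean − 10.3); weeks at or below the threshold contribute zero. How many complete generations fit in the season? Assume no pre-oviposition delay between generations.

Weekly DD (7 × max(0, T̄ − 10.3)): 114.1, 60.9, 88.2, 100.8, 0.0, 0.0, 0.0, 100.8, 42.7, 116.2, 57.4, 9.8, 46.9, 37.8, 55.3, 0.0.
Season total = 830.9 DD.
Complete generations = ⌊830.9 / 182⌋ = 4.

4 generations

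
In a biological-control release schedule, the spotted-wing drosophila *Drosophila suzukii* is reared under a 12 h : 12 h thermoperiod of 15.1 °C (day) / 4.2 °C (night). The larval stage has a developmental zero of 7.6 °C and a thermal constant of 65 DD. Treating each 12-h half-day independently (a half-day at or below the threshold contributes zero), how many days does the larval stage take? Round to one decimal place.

17.3 days

Day half: max(0, 15.1 − 7.6) × 0.5 = 7.5 × 0.5 = 3.75 DD.
Night half: max(0, 4.2 − 7.6) × 0.5 = 0.0 × 0.5 = 0.00 DD.
Per 24 h: 3.75 DD/day.
Duration = 65 / 3.75 = 17.333 ≈ 17.3 days.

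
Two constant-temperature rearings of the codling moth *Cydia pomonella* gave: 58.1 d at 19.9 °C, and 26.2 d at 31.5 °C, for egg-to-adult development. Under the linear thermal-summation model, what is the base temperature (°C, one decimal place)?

Under the model K = D·(T − T_b), so D₁·(T₁ − T_b) = D₂·(T₂ − T_b).
58.1·(19.9 − T_b) = 26.2·(31.5 − T_b)
T_b = (58.1·19.9 − 26.2·31.5) / (58.1 − 26.2) = 330.89 / 31.9 = 10.373 °C ≈ 10.4 °C.

10.4 °C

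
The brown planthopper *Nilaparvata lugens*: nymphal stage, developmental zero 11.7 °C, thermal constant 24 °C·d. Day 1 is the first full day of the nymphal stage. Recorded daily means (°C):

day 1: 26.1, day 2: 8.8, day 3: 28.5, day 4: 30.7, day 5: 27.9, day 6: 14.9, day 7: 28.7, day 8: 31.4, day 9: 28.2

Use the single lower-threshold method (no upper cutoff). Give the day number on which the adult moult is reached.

Daily DD above 11.7 °C: 14.4, 0.0, 16.8, 19.0, 16.2, 3.2, 17.0, 19.7, 16.5.
Cumulative: 14.4, 14.4, 31.2, 50.2, 66.4, 69.6, 86.6, 106.3, 122.8.
The total first reaches 24 DD on day 3.

day 3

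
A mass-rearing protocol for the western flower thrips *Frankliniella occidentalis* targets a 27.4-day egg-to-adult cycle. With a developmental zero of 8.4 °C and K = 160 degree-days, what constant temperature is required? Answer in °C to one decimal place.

14.2 °C

Required daily accumulation = 160 / 27.4 = 5.839 DD/day.
T = T_base + 5.839 = 8.4 + 5.839 = 14.239 ≈ 14.2 °C.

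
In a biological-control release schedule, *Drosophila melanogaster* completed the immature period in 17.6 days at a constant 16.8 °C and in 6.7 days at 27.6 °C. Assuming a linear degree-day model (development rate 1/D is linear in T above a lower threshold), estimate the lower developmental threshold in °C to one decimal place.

10.2 °C

Linear rate model ⇒ the product D·(T − T_b) is constant across temperatures.
17.6·(16.8 − T_b) = 6.7·(27.6 − T_b)
T_b = (17.6·16.8 − 6.7·27.6) / (17.6 − 6.7) = 110.76 / 10.9 = 10.161 °C ≈ 10.2 °C.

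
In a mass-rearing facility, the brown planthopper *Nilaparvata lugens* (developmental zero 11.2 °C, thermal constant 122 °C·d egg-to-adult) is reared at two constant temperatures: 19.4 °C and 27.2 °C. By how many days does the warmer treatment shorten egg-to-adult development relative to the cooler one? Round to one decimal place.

At 19.4 °C: 122 / (19.4 − 11.2) = 122 / 8.2 = 14.878 d.
At 27.2 °C: 122 / (27.2 − 11.2) = 122 / 16.0 = 7.625 d.
Difference = |14.878 − 7.625| = 7.253 ≈ 7.3 days.

7.3 days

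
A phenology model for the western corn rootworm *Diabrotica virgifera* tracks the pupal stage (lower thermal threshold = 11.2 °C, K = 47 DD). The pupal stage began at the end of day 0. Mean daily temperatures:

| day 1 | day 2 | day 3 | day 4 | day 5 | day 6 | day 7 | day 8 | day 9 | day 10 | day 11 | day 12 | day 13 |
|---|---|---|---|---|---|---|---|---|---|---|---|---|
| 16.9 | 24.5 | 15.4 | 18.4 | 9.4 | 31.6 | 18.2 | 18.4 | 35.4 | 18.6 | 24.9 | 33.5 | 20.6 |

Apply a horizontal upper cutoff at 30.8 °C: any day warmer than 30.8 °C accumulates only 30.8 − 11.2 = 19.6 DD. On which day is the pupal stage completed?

Daily DD above 11.2 °C (capped at 19.6): 5.7, 13.3, 4.2, 7.2, 0.0, 19.6, 7.0, 7.2, 19.6, 7.4, 13.7, 19.6, 9.4.
Cumulative: 5.7, 19.0, 23.2, 30.4, 30.4, 50.0, 57.0, 64.2, 83.8, 91.2, 104.9, 124.5, 133.9.
The total first reaches 47 DD on day 6.

day 6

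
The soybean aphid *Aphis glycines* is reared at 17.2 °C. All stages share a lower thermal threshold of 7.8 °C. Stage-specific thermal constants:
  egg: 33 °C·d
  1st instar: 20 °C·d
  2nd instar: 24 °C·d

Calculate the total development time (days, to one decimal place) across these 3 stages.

8.2 days

Daily accumulation at 17.2 °C = 17.2 − 7.8 = 9.4 DD/day.
Total K = 33 + 20 + 24 = 77 DD.
Total duration = 77 / 9.4 = 8.191 ≈ 8.2 days.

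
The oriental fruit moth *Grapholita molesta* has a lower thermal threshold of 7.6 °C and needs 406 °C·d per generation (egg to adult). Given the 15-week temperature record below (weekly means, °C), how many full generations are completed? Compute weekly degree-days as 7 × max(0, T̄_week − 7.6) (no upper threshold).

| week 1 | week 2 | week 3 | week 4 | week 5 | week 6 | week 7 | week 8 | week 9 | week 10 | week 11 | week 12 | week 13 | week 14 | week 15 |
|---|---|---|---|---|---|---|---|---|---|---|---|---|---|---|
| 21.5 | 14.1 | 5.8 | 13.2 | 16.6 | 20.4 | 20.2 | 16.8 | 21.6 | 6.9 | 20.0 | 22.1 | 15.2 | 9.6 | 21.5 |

Weekly DD (7 × max(0, T̄ − 7.6)): 97.3, 45.5, 0.0, 39.2, 63.0, 89.6, 88.2, 64.4, 98.0, 0.0, 86.8, 101.5, 53.2, 14.0, 97.3.
Season total = 938.0 DD.
Complete generations = ⌊938.0 / 406⌋ = 2.

2 generations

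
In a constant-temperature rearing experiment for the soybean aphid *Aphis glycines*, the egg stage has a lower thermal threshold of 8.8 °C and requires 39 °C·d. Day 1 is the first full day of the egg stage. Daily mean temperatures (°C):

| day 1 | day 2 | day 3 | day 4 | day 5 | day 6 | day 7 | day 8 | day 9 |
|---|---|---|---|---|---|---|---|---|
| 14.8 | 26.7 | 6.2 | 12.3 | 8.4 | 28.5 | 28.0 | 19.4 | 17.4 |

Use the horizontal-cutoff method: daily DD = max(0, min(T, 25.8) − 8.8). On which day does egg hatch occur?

day 6

Daily DD above 8.8 °C (capped at 17.0): 6.0, 17.0, 0.0, 3.5, 0.0, 17.0, 17.0, 10.6, 8.6.
Cumulative: 6.0, 23.0, 23.0, 26.5, 26.5, 43.5, 60.5, 71.1, 79.7.
The total first reaches 39 DD on day 6.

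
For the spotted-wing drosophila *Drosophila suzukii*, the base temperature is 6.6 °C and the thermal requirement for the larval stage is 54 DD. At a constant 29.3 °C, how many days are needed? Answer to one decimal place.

Daily accumulation = 29.3 − 6.6 = 22.7 DD/day.
Duration = 54 / 22.7 = 2.379 ≈ 2.4 days.

2.4 days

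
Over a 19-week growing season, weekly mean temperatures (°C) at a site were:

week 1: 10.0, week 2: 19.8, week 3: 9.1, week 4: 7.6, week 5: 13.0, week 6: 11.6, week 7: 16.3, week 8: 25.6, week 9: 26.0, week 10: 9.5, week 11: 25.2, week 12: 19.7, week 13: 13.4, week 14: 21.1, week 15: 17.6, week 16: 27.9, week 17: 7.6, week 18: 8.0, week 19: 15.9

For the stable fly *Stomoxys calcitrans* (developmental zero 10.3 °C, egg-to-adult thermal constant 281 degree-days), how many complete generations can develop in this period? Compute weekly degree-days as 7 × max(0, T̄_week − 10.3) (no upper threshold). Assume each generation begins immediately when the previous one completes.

Weekly DD (7 × max(0, T̄ − 10.3)): 0.0, 66.5, 0.0, 0.0, 18.9, 9.1, 42.0, 107.1, 109.9, 0.0, 104.3, 65.8, 21.7, 75.6, 51.1, 123.2, 0.0, 0.0, 39.2.
Season total = 834.4 DD.
Complete generations = ⌊834.4 / 281⌋ = 2.

2 generations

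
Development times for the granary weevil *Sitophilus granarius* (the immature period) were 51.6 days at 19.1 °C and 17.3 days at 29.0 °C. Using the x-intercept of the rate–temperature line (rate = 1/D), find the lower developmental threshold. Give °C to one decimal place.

14.1 °C

Under the model K = D·(T − T_b), so D₁·(T₁ − T_b) = D₂·(T₂ − T_b).
51.6·(19.1 − T_b) = 17.3·(29.0 − T_b)
T_b = (51.6·19.1 − 17.3·29.0) / (51.6 − 17.3) = 483.86 / 34.3 = 14.107 °C ≈ 14.1 °C.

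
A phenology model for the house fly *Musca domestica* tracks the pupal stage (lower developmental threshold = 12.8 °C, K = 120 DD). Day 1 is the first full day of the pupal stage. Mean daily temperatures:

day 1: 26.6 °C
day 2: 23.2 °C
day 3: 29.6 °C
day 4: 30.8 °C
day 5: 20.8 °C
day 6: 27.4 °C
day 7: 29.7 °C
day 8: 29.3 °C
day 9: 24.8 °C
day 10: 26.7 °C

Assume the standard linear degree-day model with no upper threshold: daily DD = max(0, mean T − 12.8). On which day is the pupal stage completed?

day 9

Daily DD above 12.8 °C: 13.8, 10.4, 16.8, 18.0, 8.0, 14.6, 16.9, 16.5, 12.0, 13.9.
Cumulative: 13.8, 24.2, 41.0, 59.0, 67.0, 81.6, 98.5, 115.0, 127.0, 140.9.
The total first reaches 120 DD on day 9.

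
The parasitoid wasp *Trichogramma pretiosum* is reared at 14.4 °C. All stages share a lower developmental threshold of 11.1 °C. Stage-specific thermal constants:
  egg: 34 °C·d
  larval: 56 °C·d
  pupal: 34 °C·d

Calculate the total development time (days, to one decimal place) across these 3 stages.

37.6 days

Daily accumulation at 14.4 °C = 14.4 − 11.1 = 3.3 DD/day.
Total K = 34 + 56 + 34 = 124 DD.
Total duration = 124 / 3.3 = 37.576 ≈ 37.6 days.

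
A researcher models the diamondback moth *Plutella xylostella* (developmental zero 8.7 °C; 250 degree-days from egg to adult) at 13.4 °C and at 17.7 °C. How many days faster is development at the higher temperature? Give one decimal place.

At 13.4 °C: 250 / (13.4 − 8.7) = 250 / 4.7 = 53.191 d.
At 17.7 °C: 250 / (17.7 − 8.7) = 250 / 9.0 = 27.778 d.
Difference = |53.191 − 27.778| = 25.414 ≈ 25.4 days.

25.4 days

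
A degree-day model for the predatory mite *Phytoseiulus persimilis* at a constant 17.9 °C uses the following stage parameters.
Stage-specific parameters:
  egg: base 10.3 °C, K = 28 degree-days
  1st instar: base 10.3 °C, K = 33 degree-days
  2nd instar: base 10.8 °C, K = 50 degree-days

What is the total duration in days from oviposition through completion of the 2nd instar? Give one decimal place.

egg: 28 / (17.9 − 10.3) = 28 / 7.6 = 3.684 d.
1st instar: 33 / (17.9 − 10.3) = 33 / 7.6 = 4.342 d.
2nd instar: 50 / (17.9 − 10.8) = 50 / 7.1 = 7.042 d.
Sum = 15.069 ≈ 15.1 days.

15.1 days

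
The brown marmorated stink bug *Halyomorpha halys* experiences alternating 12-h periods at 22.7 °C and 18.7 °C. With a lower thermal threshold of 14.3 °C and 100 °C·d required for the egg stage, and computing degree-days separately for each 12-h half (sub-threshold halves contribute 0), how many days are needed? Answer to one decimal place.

15.6 days

Day half: max(0, 22.7 − 14.3) × 0.5 = 8.4 × 0.5 = 4.20 DD.
Night half: max(0, 18.7 − 14.3) × 0.5 = 4.4 × 0.5 = 2.20 DD.
Per 24 h: 6.40 DD/day.
Duration = 100 / 6.40 = 15.625 ≈ 15.6 days.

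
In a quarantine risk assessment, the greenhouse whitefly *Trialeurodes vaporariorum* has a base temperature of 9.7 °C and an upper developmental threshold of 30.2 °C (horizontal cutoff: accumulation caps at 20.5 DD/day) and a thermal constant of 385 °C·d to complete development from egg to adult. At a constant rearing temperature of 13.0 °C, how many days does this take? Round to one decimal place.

Daily accumulation = 13.0 − 9.7 = 3.3 DD/day.
Duration = 385 / 3.3 = 116.667 ≈ 116.7 days.

116.7 days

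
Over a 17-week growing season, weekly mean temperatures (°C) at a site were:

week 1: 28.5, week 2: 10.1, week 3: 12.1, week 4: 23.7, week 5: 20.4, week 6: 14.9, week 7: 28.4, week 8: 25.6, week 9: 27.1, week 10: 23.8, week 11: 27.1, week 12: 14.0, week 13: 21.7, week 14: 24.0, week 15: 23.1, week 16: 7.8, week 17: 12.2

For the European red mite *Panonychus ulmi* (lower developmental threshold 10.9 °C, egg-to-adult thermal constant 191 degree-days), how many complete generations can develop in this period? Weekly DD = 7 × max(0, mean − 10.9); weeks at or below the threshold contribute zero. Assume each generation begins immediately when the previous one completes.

Weekly DD (7 × max(0, T̄ − 10.9)): 123.2, 0.0, 8.4, 89.6, 66.5, 28.0, 122.5, 102.9, 113.4, 90.3, 113.4, 21.7, 75.6, 91.7, 85.4, 0.0, 9.1.
Season total = 1141.7 DD.
Complete generations = ⌊1141.7 / 191⌋ = 5.

5 generations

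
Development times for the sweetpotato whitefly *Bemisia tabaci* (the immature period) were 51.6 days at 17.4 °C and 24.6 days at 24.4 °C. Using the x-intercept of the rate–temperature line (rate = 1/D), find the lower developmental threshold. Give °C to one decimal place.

Linear rate model ⇒ the product D·(T − T_b) is constant across temperatures.
51.6·(17.4 − T_b) = 24.6·(24.4 − T_b)
T_b = (51.6·17.4 − 24.6·24.4) / (51.6 − 24.6) = 297.60 / 27.0 = 11.022 °C ≈ 11.0 °C.

11.0 °C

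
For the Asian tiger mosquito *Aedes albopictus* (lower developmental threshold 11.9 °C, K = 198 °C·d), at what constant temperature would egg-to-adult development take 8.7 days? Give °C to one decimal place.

Required daily accumulation = 198 / 8.7 = 22.759 DD/day.
T = T_base + 22.759 = 11.9 + 22.759 = 34.659 ≈ 34.7 °C.

34.7 °C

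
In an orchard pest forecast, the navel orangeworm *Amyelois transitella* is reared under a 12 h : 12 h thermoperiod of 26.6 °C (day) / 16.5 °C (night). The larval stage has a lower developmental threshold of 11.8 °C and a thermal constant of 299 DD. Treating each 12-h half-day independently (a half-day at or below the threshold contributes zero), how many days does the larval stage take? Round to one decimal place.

30.7 days

Day half: max(0, 26.6 − 11.8) × 0.5 = 14.8 × 0.5 = 7.40 DD.
Night half: max(0, 16.5 − 11.8) × 0.5 = 4.7 × 0.5 = 2.35 DD.
Per 24 h: 9.75 DD/day.
Duration = 299 / 9.75 = 30.667 ≈ 30.7 days.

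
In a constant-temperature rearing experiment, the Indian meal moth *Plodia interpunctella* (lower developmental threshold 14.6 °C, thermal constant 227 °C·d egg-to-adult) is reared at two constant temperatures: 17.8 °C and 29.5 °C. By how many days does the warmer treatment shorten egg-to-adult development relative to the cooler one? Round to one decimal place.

At 17.8 °C: 227 / (17.8 − 14.6) = 227 / 3.2 = 70.937 d.
At 29.5 °C: 227 / (29.5 − 14.6) = 227 / 14.9 = 15.235 d.
Difference = |70.937 − 15.235| = 55.703 ≈ 55.7 days.

55.7 days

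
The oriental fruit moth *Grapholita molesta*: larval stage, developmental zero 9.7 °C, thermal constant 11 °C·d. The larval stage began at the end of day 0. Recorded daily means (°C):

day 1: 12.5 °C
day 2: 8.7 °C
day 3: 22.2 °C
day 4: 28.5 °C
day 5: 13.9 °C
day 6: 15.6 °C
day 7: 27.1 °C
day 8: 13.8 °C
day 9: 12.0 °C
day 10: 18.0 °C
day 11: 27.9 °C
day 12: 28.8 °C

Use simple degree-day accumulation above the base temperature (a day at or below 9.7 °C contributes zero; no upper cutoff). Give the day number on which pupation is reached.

day 3

Daily DD above 9.7 °C: 2.8, 0.0, 12.5, 18.8, 4.2, 5.9, 17.4, 4.1, 2.3, 8.3, 18.2, 19.1.
Cumulative: 2.8, 2.8, 15.3, 34.1, 38.3, 44.2, 61.6, 65.7, 68.0, 76.3, 94.5, 113.6.
The total first reaches 11 DD on day 3.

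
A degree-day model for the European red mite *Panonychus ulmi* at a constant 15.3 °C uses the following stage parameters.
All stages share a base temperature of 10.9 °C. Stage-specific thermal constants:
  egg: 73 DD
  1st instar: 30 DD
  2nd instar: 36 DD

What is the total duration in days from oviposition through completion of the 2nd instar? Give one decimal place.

31.6 days

Daily accumulation at 15.3 °C = 15.3 − 10.9 = 4.4 DD/day.
Total K = 73 + 30 + 36 = 139 DD.
Total duration = 139 / 4.4 = 31.591 ≈ 31.6 days.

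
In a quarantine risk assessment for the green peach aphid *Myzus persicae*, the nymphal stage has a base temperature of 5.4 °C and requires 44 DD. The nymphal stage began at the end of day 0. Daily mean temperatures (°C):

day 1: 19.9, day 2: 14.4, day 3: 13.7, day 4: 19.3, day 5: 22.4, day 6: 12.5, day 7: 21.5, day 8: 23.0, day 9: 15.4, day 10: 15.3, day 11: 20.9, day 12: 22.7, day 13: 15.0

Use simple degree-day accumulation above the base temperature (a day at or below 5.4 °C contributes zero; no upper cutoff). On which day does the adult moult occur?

Daily DD above 5.4 °C: 14.5, 9.0, 8.3, 13.9, 17.0, 7.1, 16.1, 17.6, 10.0, 9.9, 15.5, 17.3, 9.6.
Cumulative: 14.5, 23.5, 31.8, 45.7, 62.7, 69.8, 85.9, 103.5, 113.5, 123.4, 138.9, 156.2, 165.8.
The total first reaches 44 DD on day 4.

day 4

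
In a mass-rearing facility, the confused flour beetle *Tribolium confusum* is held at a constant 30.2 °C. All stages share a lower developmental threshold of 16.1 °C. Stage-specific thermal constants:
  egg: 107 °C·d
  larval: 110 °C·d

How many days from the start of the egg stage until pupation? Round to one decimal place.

15.4 days

Daily accumulation at 30.2 °C = 30.2 − 16.1 = 14.1 DD/day.
Total K = 107 + 110 = 217 DD.
Total duration = 217 / 14.1 = 15.390 ≈ 15.4 days.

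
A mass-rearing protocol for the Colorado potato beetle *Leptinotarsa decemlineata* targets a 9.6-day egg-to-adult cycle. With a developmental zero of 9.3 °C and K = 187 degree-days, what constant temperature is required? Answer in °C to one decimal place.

28.8 °C

Required daily accumulation = 187 / 9.6 = 19.479 DD/day.
T = T_base + 19.479 = 9.3 + 19.479 = 28.779 ≈ 28.8 °C.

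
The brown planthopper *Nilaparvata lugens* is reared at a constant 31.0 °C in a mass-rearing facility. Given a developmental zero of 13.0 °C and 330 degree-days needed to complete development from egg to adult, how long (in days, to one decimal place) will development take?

Daily accumulation = 31.0 − 13.0 = 18.0 DD/day.
Duration = 330 / 18.0 = 18.333 ≈ 18.3 days.

18.3 days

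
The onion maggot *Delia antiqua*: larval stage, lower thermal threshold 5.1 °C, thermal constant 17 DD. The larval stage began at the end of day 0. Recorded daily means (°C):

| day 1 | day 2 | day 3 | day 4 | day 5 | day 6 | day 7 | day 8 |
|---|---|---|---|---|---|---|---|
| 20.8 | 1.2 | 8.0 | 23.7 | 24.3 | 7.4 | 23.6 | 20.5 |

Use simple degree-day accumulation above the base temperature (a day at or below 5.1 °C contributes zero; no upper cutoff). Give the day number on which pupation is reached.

Daily DD above 5.1 °C: 15.7, 0.0, 2.9, 18.6, 19.2, 2.3, 18.5, 15.4.
Cumulative: 15.7, 15.7, 18.6, 37.2, 56.4, 58.7, 77.2, 92.6.
The total first reaches 17 DD on day 3.

day 3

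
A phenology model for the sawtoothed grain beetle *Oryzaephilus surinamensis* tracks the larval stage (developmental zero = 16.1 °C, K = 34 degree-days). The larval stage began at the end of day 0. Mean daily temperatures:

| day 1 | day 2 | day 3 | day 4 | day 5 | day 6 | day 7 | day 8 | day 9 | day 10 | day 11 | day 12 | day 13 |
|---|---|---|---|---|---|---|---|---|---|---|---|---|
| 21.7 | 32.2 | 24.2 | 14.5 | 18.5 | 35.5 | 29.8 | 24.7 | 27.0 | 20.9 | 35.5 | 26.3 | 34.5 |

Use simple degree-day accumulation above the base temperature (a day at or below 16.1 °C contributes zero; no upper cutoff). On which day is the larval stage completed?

day 6

Daily DD above 16.1 °C: 5.6, 16.1, 8.1, 0.0, 2.4, 19.4, 13.7, 8.6, 10.9, 4.8, 19.4, 10.2, 18.4.
Cumulative: 5.6, 21.7, 29.8, 29.8, 32.2, 51.6, 65.3, 73.9, 84.8, 89.6, 109.0, 119.2, 137.6.
The total first reaches 34 DD on day 6.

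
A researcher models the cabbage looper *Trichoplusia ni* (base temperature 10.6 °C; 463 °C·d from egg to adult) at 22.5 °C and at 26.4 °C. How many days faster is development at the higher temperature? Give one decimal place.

At 22.5 °C: 463 / (22.5 − 10.6) = 463 / 11.9 = 38.908 d.
At 26.4 °C: 463 / (26.4 − 10.6) = 463 / 15.8 = 29.304 d.
Difference = |38.908 − 29.304| = 9.604 ≈ 9.6 days.

9.6 days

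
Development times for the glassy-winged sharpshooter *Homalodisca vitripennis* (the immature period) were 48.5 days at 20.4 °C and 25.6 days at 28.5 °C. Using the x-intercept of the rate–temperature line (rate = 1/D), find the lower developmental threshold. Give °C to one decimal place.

Under the model K = D·(T − T_b), so D₁·(T₁ − T_b) = D₂·(T₂ − T_b).
48.5·(20.4 − T_b) = 25.6·(28.5 − T_b)
T_b = (48.5·20.4 − 25.6·28.5) / (48.5 − 25.6) = 259.80 / 22.9 = 11.345 °C ≈ 11.3 °C.

11.3 °C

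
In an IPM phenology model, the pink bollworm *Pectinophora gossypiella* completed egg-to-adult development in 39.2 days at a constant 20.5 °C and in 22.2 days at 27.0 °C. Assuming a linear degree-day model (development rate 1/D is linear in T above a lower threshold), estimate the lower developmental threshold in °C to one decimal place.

12.0 °C

Under the model K = D·(T − T_b), so D₁·(T₁ − T_b) = D₂·(T₂ − T_b).
39.2·(20.5 − T_b) = 22.2·(27.0 − T_b)
T_b = (39.2·20.5 − 22.2·27.0) / (39.2 − 22.2) = 204.20 / 17.0 = 12.012 °C ≈ 12.0 °C.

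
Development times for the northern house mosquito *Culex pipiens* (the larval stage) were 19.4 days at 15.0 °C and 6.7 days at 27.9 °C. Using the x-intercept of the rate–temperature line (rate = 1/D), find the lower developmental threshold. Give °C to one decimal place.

8.2 °C

Equal thermal constants: D₁(T₁ − T_b) = D₂(T₂ − T_b).
19.4·(15.0 − T_b) = 6.7·(27.9 − T_b)
T_b = (19.4·15.0 − 6.7·27.9) / (19.4 − 6.7) = 104.07 / 12.7 = 8.194 °C ≈ 8.2 °C.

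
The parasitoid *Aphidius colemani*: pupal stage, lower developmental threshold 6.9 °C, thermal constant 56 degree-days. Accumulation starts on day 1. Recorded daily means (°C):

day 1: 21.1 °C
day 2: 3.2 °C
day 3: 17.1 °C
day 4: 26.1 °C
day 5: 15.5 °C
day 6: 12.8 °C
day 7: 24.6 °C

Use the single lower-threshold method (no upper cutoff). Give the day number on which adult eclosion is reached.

day 6

Daily DD above 6.9 °C: 14.2, 0.0, 10.2, 19.2, 8.6, 5.9, 17.7.
Cumulative: 14.2, 14.2, 24.4, 43.6, 52.2, 58.1, 75.8.
The total first reaches 56 DD on day 6.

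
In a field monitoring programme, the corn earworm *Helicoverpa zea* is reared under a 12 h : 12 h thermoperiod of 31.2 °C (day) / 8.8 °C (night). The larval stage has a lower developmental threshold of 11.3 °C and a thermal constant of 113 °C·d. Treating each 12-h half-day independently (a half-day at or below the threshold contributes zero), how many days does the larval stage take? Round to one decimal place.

11.4 days

Day half: max(0, 31.2 − 11.3) × 0.5 = 19.9 × 0.5 = 9.95 DD.
Night half: max(0, 8.8 − 11.3) × 0.5 = 0.0 × 0.5 = 0.00 DD.
Per 24 h: 9.95 DD/day.
Duration = 113 / 9.95 = 11.357 ≈ 11.4 days.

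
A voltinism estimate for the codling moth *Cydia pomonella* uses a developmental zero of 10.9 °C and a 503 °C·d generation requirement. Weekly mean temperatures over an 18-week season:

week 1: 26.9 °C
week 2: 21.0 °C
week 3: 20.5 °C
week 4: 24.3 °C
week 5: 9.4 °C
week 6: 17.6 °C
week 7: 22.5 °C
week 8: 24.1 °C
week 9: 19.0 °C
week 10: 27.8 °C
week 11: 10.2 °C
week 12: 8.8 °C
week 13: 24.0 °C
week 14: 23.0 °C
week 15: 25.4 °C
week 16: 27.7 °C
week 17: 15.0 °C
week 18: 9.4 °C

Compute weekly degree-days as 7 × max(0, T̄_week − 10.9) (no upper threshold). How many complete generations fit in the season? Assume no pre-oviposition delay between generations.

2 generations

Weekly DD (7 × max(0, T̄ − 10.9)): 112.0, 70.7, 67.2, 93.8, 0.0, 46.9, 81.2, 92.4, 56.7, 118.3, 0.0, 0.0, 91.7, 84.7, 101.5, 117.6, 28.7, 0.0.
Season total = 1163.4 DD.
Complete generations = ⌊1163.4 / 503⌋ = 2.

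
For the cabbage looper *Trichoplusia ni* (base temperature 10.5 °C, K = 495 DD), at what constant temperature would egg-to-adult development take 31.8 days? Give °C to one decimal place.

26.1 °C

Required daily accumulation = 495 / 31.8 = 15.566 DD/day.
T = T_base + 15.566 = 10.5 + 15.566 = 26.066 ≈ 26.1 °C.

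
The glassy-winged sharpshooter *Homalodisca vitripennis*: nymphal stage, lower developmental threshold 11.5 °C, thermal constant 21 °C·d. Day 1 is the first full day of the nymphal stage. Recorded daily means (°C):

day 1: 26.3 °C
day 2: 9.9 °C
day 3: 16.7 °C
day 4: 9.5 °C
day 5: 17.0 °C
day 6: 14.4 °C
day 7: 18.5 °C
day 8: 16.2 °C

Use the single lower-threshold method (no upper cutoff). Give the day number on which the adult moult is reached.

day 5

Daily DD above 11.5 °C: 14.8, 0.0, 5.2, 0.0, 5.5, 2.9, 7.0, 4.7.
Cumulative: 14.8, 14.8, 20.0, 20.0, 25.5, 28.4, 35.4, 40.1.
The total first reaches 21 DD on day 5.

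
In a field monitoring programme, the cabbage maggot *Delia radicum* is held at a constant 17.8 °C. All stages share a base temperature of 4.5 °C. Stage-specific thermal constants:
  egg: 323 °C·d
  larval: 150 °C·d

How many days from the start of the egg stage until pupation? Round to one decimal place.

35.6 days

Daily accumulation at 17.8 °C = 17.8 − 4.5 = 13.3 DD/day.
Total K = 323 + 150 = 473 DD.
Total duration = 473 / 13.3 = 35.564 ≈ 35.6 days.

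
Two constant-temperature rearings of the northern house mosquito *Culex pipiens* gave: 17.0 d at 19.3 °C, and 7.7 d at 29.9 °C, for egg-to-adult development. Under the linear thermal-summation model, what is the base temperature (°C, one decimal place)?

Under the model K = D·(T − T_b), so D₁·(T₁ − T_b) = D₂·(T₂ − T_b).
17.0·(19.3 − T_b) = 7.7·(29.9 − T_b)
T_b = (17.0·19.3 − 7.7·29.9) / (17.0 − 7.7) = 97.87 / 9.3 = 10.524 °C ≈ 10.5 °C.

10.5 °C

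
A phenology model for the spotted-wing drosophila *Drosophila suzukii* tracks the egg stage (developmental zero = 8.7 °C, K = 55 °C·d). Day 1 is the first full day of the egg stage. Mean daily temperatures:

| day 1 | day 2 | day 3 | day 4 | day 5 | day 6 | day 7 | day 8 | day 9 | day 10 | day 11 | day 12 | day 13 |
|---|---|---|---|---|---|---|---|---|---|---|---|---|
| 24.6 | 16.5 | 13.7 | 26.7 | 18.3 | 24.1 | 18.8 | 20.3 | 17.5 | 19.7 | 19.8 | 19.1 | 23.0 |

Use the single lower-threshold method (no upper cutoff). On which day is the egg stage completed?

Daily DD above 8.7 °C: 15.9, 7.8, 5.0, 18.0, 9.6, 15.4, 10.1, 11.6, 8.8, 11.0, 11.1, 10.4, 14.3.
Cumulative: 15.9, 23.7, 28.7, 46.7, 56.3, 71.7, 81.8, 93.4, 102.2, 113.2, 124.3, 134.7, 149.0.
The total first reaches 55 DD on day 5.

day 5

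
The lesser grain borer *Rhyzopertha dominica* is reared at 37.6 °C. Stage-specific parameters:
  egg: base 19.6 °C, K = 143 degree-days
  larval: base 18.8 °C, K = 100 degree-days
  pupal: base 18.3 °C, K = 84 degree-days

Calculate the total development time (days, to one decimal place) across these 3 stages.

egg: 143 / (37.6 − 19.6) = 143 / 18.0 = 7.944 d.
larval: 100 / (37.6 − 18.8) = 100 / 18.8 = 5.319 d.
pupal: 84 / (37.6 − 18.3) = 84 / 19.3 = 4.352 d.
Sum = 17.616 ≈ 17.6 days.

17.6 days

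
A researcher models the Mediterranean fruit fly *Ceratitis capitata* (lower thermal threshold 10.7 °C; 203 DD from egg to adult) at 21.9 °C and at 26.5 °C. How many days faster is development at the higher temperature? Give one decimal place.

5.3 days

At 21.9 °C: 203 / (21.9 − 10.7) = 203 / 11.2 = 18.125 d.
At 26.5 °C: 203 / (26.5 − 10.7) = 203 / 15.8 = 12.848 d.
Difference = |18.125 − 12.848| = 5.277 ≈ 5.3 days.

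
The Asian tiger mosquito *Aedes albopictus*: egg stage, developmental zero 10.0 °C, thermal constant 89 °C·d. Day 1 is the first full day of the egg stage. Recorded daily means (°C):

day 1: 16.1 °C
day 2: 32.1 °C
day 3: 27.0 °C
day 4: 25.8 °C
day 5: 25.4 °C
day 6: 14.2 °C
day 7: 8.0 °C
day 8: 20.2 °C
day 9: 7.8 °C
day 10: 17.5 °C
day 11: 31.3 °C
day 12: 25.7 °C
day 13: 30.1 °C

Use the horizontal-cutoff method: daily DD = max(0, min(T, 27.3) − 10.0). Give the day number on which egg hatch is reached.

Daily DD above 10.0 °C (capped at 17.3): 6.1, 17.3, 17.0, 15.8, 15.4, 4.2, 0.0, 10.2, 0.0, 7.5, 17.3, 15.7, 17.3.
Cumulative: 6.1, 23.4, 40.4, 56.2, 71.6, 75.8, 75.8, 86.0, 86.0, 93.5, 110.8, 126.5, 143.8.
The total first reaches 89 DD on day 10.

day 10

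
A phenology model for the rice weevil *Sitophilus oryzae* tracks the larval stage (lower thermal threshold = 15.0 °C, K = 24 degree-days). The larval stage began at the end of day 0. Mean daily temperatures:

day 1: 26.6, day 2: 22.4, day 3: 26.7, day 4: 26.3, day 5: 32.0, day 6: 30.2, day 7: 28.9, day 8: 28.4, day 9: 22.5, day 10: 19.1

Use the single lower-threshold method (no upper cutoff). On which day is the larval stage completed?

day 3

Daily DD above 15.0 °C: 11.6, 7.4, 11.7, 11.3, 17.0, 15.2, 13.9, 13.4, 7.5, 4.1.
Cumulative: 11.6, 19.0, 30.7, 42.0, 59.0, 74.2, 88.1, 101.5, 109.0, 113.1.
The total first reaches 24 DD on day 3.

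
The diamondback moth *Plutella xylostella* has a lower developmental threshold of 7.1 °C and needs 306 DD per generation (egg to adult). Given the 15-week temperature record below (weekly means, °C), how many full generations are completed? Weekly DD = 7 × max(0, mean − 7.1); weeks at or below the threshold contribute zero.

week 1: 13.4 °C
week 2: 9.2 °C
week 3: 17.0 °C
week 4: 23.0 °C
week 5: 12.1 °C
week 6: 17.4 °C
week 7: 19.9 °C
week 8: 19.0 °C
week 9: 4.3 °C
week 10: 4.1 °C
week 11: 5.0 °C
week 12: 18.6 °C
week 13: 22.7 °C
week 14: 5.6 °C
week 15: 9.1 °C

2 generations

Weekly DD (7 × max(0, T̄ − 7.1)): 44.1, 14.7, 69.3, 111.3, 35.0, 72.1, 89.6, 83.3, 0.0, 0.0, 0.0, 80.5, 109.2, 0.0, 14.0.
Season total = 723.1 DD.
Complete generations = ⌊723.1 / 306⌋ = 2.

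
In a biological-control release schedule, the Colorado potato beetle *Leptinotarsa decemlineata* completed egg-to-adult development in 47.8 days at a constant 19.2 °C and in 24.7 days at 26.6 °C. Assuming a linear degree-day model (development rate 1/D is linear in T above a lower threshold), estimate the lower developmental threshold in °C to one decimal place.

11.3 °C

Linear rate model ⇒ the product D·(T − T_b) is constant across temperatures.
47.8·(19.2 − T_b) = 24.7·(26.6 − T_b)
T_b = (47.8·19.2 − 24.7·26.6) / (47.8 − 24.7) = 260.74 / 23.1 = 11.287 °C ≈ 11.3 °C.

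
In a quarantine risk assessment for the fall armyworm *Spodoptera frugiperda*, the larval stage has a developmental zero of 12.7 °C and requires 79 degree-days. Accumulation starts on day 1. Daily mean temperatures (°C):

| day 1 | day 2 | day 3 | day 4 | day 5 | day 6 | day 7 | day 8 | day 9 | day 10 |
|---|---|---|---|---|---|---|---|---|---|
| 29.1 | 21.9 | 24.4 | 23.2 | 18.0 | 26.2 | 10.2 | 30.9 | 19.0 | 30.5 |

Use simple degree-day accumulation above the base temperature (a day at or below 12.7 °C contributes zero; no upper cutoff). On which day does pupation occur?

day 8

Daily DD above 12.7 °C: 16.4, 9.2, 11.7, 10.5, 5.3, 13.5, 0.0, 18.2, 6.3, 17.8.
Cumulative: 16.4, 25.6, 37.3, 47.8, 53.1, 66.6, 66.6, 84.8, 91.1, 108.9.
The total first reaches 79 DD on day 8.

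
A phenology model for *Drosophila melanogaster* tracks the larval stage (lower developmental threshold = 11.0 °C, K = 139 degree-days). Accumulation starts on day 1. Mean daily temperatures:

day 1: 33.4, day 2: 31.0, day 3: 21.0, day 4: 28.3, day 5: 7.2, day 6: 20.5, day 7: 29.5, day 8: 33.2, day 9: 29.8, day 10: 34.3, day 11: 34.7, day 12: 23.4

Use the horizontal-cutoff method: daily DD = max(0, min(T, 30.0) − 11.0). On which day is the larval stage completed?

day 10

Daily DD above 11.0 °C (capped at 19.0): 19.0, 19.0, 10.0, 17.3, 0.0, 9.5, 18.5, 19.0, 18.8, 19.0, 19.0, 12.4.
Cumulative: 19.0, 38.0, 48.0, 65.3, 65.3, 74.8, 93.3, 112.3, 131.1, 150.1, 169.1, 181.5.
The total first reaches 139 DD on day 10.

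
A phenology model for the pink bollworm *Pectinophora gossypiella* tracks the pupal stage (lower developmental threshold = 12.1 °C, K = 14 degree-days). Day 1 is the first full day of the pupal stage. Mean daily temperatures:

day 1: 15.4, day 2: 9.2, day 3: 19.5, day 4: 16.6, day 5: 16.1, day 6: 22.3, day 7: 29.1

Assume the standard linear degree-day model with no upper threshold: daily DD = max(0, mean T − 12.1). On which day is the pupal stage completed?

Daily DD above 12.1 °C: 3.3, 0.0, 7.4, 4.5, 4.0, 10.2, 17.0.
Cumulative: 3.3, 3.3, 10.7, 15.2, 19.2, 29.4, 46.4.
The total first reaches 14 DD on day 4.

day 4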